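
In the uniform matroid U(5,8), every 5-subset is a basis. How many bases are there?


Bases of U(5,8) are all 5-element subsets of the 8-element ground set.
Number of bases = C(8,5).
C(8,5) = 8! / (5! * 3!) = 56.

56


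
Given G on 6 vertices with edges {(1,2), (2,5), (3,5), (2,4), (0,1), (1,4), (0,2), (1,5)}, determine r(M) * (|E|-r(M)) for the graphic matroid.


r(M) = |V| - c = 6 - 1 = 5.
nullity = |E| - r(M) = 8 - 5 = 3.
Product = 5 * 3 = 15.

15


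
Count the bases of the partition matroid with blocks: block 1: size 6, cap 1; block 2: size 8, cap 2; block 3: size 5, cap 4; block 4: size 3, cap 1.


A basis picks exactly ci elements from block i.
Number of bases = product of C(|Si|, ci).
= C(6,1) * C(8,2) * C(5,4) * C(3,1)
= 6 * 28 * 5 * 3
= 2520.

2520


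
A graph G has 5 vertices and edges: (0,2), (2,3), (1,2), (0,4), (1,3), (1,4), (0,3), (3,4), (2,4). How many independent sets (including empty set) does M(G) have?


An independent set in a graphic matroid is an acyclic edge subset.
G has 5 vertices and 9 edges.
Enumerate all 2^9 = 512 subsets, checking for acyclicity.
Total independent sets = 198.

198


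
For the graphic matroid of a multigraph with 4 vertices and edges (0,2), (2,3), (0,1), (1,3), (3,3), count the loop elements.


In a graphic matroid, a loop is a self-loop edge (u,u) with rank 0.
Examining all 5 edges for self-loops...
Self-loops found: (3,3)
Number of loops = 1.

1


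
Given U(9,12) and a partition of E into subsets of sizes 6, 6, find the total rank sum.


r(Ai) = min(|Ai|, 9) for each part.
Sum = min(6,9) + min(6,9)
    = 6 + 6
    = 12.

12


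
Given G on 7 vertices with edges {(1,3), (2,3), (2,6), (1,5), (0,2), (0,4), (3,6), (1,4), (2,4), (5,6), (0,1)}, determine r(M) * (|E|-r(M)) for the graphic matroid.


r(M) = |V| - c = 7 - 1 = 6.
nullity = |E| - r(M) = 11 - 6 = 5.
Product = 6 * 5 = 30.

30


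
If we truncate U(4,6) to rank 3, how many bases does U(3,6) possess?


Truncating U(4,6) to rank 3 gives U(3,6).
Bases of U(3,6) are all 3-element subsets of 6 elements.
Number of bases = (6 choose 3) = 20.

20


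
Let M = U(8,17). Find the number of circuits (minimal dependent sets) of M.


In U(8,17), circuits are the (9)-element subsets.
Any set of 9 elements is dependent, and removing any one element gives
an independent set of size 8, so it is a minimal dependent set.
Number of circuits = C(17,9) = 17! / (9! * 8!) = 24310.

24310


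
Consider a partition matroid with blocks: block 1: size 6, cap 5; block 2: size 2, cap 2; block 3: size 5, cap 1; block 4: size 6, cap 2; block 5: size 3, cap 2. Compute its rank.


Rank of a partition matroid = sum of min(|Si|, ci) for each block.
= min(6,5) + min(2,2) + min(5,1) + min(6,2) + min(3,2)
= 5 + 2 + 1 + 2 + 2
= 12.

12


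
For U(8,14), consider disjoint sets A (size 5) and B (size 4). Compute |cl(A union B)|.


|A union B| = 5 + 4 = 9 (disjoint).
In U(8,14), cl(S) = S if |S| < 8, else cl(S) = E.
Since 9 >= 8, cl(A union B) = E.
|cl(A union B)| = 14.

14


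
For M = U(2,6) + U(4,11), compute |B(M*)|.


(M1+M2)* = M1* + M2*.
M1* = U(4,6), bases: C(6,4) = 15.
M2* = U(7,11), bases: C(11,7) = 330.
|B(M*)| = 15 * 330 = 4950.

4950


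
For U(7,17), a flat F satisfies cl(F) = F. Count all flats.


Flats of U(7,17): every subset of size < 7 is a flat, plus E itself.
Count = C(17,0) + C(17,1) + C(17,2) + C(17,3) + C(17,4) + C(17,5) + C(17,6) + 1
     = 1 + 17 + 136 + 680 + 2380 + 6188 + 12376 + 1
     = 21779.

21779


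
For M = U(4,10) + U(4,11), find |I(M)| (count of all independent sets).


For a direct sum, |I(M1+M2)| = |I(M1)| * |I(M2)|.
|I(U(4,10))| = sum C(10,k) for k=0..4 = 386.
|I(U(4,11))| = sum C(11,k) for k=0..4 = 562.
Total = 386 * 562 = 216932.

216932


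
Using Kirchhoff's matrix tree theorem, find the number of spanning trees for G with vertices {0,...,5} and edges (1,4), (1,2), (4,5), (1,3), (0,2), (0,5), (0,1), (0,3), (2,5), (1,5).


By Kirchhoff's matrix tree theorem, the number of spanning trees equals
the determinant of any cofactor of the Laplacian matrix L.
G has 6 vertices and 10 edges.
Computing the (5 x 5) cofactor determinant gives 99.

99


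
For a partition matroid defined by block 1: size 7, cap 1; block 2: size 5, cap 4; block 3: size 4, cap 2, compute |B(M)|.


A basis picks exactly ci elements from block i.
Number of bases = product of C(|Si|, ci).
= C(7,1) * C(5,4) * C(4,2)
= 7 * 5 * 6
= 210.

210


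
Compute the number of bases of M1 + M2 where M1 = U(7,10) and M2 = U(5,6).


Bases of a direct sum M1 + M2: |B| = |B(M1)| * |B(M2)|.
|B(U(7,10))| = C(10,7) = 120.
|B(U(5,6))| = C(6,5) = 6.
Total bases = 120 * 6 = 720.

720


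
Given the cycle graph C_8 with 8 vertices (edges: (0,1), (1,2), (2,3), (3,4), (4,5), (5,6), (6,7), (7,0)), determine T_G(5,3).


T(C_8; x,y) = x + x^2 + ... + x^(7) + y.
T(5,3) = 5^1 + 5^2 + 5^3 + 5^4 + 5^5 + 5^6 + 5^7 + 3
= 5 + 25 + 125 + 625 + 3125 + 15625 + 78125 + 3
= 97658.

97658


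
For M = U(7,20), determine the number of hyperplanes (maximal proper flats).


Hyperplanes of U(7,20) are flats of rank 6.
In a uniform matroid, these are exactly the (6)-element subsets.
Count = C(20,6) = 20! / (6! * 14!) = 38760.

38760


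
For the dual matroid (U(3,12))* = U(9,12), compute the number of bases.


The dual of U(r,n) is U(n-r, n) = U(9,12).
Bases of U(9,12) are all (9)-element subsets.
|B(M*)| = C(12,9) = 220.

220


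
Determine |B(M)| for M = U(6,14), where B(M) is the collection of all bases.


Bases of U(6,14) are all 6-element subsets of the 14-element ground set.
Number of bases = C(14,6).
C(14,6) = 14! / (6! * 8!) = 3003.

3003


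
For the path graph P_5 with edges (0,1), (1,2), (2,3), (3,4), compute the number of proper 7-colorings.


P(P_5, k) = k * (k-1)^(4).
P(7) = 7 * 6^4 = 7 * 1296 = 9072.

9072


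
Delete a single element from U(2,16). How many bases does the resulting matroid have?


Deleting e from U(2,16) gives U(2,15) since n > r.
Bases of U(2,15) = C(15,2) = 15! / (2! * 13!) = 105.

105


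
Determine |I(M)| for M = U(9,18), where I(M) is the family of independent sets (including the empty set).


Independent sets of U(9,18) are all subsets of size <= 9.
Count = C(18,0) + C(18,1) + C(18,2) + C(18,3) + C(18,4) + C(18,5) + C(18,6) + C(18,7) + C(18,8) + C(18,9)
     = 1 + 18 + 153 + 816 + 3060 + 8568 + 18564 + 31824 + 43758 + 48620
     = 155382.

155382


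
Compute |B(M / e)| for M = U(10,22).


Contracting e from U(10,22) gives U(9,21).
Bases of U(9,21) = C(21,9) = 21! / (9! * 12!) = 293930.

293930


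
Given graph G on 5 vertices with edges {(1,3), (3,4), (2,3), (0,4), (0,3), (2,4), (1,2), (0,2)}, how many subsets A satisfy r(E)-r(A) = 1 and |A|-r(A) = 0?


R(x,y) = sum over A in 2^E of x^(r(E)-r(A)) * y^(|A|-r(A)).
G has 5 vertices, 8 edges. r(E) = 4.
Enumerate all 2^8 = 256 subsets.
Count subsets with r(E)-r(A)=1 and |A|-r(A)=0: 51.

51


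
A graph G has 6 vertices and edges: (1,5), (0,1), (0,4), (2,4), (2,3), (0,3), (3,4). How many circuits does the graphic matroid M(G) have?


A circuit in a graphic matroid = edge set of a simple cycle.
G has 6 vertices and 7 edges.
Enumerating all minimal edge subsets forming cycles...
Total circuits found: 3.

3


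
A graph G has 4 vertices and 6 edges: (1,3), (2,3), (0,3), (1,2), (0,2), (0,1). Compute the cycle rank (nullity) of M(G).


Cycle rank (nullity) = |E| - r(M) = |E| - (|V| - c).
|E| = 6, |V| = 4, c = 1.
Nullity = 6 - (4 - 1) = 6 - 3 = 3.

3


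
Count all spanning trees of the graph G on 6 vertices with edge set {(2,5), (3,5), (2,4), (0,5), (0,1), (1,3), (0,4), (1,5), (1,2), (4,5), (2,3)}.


By Kirchhoff's matrix tree theorem, the number of spanning trees equals
the determinant of any cofactor of the Laplacian matrix L.
G has 6 vertices and 11 edges.
Computing the (5 x 5) cofactor determinant gives 209.

209


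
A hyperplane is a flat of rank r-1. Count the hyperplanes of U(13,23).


Hyperplanes of U(13,23) are flats of rank 12.
In a uniform matroid, these are exactly the (12)-element subsets.
Count = C(23,12) = 1352078.

1352078


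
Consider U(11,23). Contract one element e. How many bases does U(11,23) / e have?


Contracting e from U(11,23) gives U(10,22).
Bases of U(10,22) = C(22,10) = 22! / (10! * 12!) = 646646.

646646


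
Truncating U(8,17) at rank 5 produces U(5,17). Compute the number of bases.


Truncating U(8,17) to rank 5 gives U(5,17).
Bases of U(5,17) are all 5-element subsets of 17 elements.
Number of bases = (17 choose 5) = 6188.

6188


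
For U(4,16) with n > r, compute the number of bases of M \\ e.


Deleting e from U(4,16) gives U(4,15) since n > r.
Bases of U(4,15) = C(15,4) = (15 * 14 * 13 * 12) / (1 * 2 * 3 * 4) = 1365.

1365


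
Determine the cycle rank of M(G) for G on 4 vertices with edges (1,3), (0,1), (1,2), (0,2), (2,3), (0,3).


Cycle rank (nullity) = |E| - r(M) = |E| - (|V| - c).
|E| = 6, |V| = 4, c = 1.
Nullity = 6 - (4 - 1) = 6 - 3 = 3.

3


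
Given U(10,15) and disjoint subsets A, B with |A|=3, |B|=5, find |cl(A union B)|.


|A union B| = 3 + 5 = 8 (disjoint).
In U(10,15), cl(S) = S if |S| < 10, else cl(S) = E.
Since 8 < 10, cl(A union B) = A union B.
|cl(A union B)| = 8.

8


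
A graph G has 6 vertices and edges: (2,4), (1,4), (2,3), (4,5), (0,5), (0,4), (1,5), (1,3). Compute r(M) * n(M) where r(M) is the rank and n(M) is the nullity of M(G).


r(M) = |V| - c = 6 - 1 = 5.
nullity = |E| - r(M) = 8 - 5 = 3.
Product = 5 * 3 = 15.

15


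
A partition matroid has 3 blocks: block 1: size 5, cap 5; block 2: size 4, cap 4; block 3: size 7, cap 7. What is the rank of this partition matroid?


Rank of a partition matroid = sum of min(|Si|, ci) for each block.
= min(5,5) + min(4,4) + min(7,7)
= 5 + 4 + 7
= 16.

16


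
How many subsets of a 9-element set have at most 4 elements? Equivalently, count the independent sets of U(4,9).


Independent sets of U(4,9) are all subsets of size <= 4.
Count = C(9,0) + C(9,1) + C(9,2) + C(9,3) + C(9,4)
     = 1 + 9 + 36 + 84 + 126
     = 256.

256


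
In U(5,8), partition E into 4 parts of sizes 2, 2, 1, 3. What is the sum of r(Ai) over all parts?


r(Ai) = min(|Ai|, 5) for each part.
Sum = min(2,5) + min(2,5) + min(1,5) + min(3,5)
    = 2 + 2 + 1 + 3
    = 8.

8


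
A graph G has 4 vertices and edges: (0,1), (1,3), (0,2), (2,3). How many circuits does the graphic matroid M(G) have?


A circuit in a graphic matroid = edge set of a simple cycle.
G has 4 vertices and 4 edges.
Enumerating all minimal edge subsets forming cycles...
Total circuits found: 1.

1


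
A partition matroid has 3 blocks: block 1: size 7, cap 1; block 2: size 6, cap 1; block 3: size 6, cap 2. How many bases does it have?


A basis picks exactly ci elements from block i.
Number of bases = product of C(|Si|, ci).
= C(7,1) * C(6,1) * C(6,2)
= 7 * 6 * 15
= 630.

630


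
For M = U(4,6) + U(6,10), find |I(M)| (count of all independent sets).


For a direct sum, |I(M1+M2)| = |I(M1)| * |I(M2)|.
|I(U(4,6))| = sum C(6,k) for k=0..4 = 57.
|I(U(6,10))| = sum C(10,k) for k=0..6 = 848.
Total = 57 * 848 = 48336.

48336


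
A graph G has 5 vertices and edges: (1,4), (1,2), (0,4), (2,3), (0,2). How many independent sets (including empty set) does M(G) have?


An independent set in a graphic matroid is an acyclic edge subset.
G has 5 vertices and 5 edges.
Enumerate all 2^5 = 32 subsets, checking for acyclicity.
Total independent sets = 30.

30


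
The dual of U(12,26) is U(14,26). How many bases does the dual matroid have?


The dual of U(r,n) is U(n-r, n) = U(14,26).
Bases of U(14,26) are all (14)-element subsets.
|B(M*)| = C(26,14) = 26! / (14! * 12!) = 9657700.

9657700


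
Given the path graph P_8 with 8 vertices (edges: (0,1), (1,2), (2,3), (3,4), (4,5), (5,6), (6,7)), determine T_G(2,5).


A path on 8 vertices is a tree with 7 edges.
T(x,y) = x^(7) for any tree.
T(2,5) = 2^7 = 128.

128


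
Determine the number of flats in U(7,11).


Flats of U(7,11): every subset of size < 7 is a flat, plus E itself.
Count = (11 choose 0) + (11 choose 1) + (11 choose 2) + (11 choose 3) + (11 choose 4) + (11 choose 5) + (11 choose 6) + 1
     = 1 + 11 + 55 + 165 + 330 + 462 + 462 + 1
     = 1487.

1487


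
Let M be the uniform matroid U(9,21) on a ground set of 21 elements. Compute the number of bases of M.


Bases of U(9,21) are all 9-element subsets of the 21-element ground set.
Number of bases = C(21,9).
(21 choose 9) = 293930.

293930


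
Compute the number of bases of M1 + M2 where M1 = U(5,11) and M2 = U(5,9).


Bases of a direct sum M1 + M2: |B| = |B(M1)| * |B(M2)|.
|B(U(5,11))| = C(11,5) = 462.
|B(U(5,9))| = C(9,5) = 126.
Total bases = 462 * 126 = 58212.

58212


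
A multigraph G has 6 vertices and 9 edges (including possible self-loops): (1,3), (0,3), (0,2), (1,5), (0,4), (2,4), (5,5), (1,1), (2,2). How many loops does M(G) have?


In a graphic matroid, a loop is a self-loop edge (u,u) with rank 0.
Examining all 9 edges for self-loops...
Self-loops found: (5,5), (1,1), (2,2)
Number of loops = 3.

3


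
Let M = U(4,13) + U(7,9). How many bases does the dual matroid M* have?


(M1+M2)* = M1* + M2*.
M1* = U(9,13), bases: C(13,9) = 715.
M2* = U(2,9), bases: C(9,2) = 36.
|B(M*)| = 715 * 36 = 25740.

25740


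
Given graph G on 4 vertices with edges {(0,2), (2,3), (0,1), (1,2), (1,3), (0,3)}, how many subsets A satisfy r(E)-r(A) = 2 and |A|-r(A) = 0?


R(x,y) = sum over A in 2^E of x^(r(E)-r(A)) * y^(|A|-r(A)).
G has 4 vertices, 6 edges. r(E) = 3.
Enumerate all 2^6 = 64 subsets.
Count subsets with r(E)-r(A)=2 and |A|-r(A)=0: 6.

6


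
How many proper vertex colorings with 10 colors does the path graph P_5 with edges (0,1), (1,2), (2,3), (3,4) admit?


P(P_5, k) = k * (k-1)^(4).
P(10) = 10 * 9^4 = 10 * 6561 = 65610.

65610


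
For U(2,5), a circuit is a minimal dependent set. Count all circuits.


In U(2,5), circuits are the (3)-element subsets.
Any set of 3 elements is dependent, and removing any one element gives
an independent set of size 2, so it is a minimal dependent set.
Number of circuits = C(5,3) = 5! / (3! * 2!) = 10.

10


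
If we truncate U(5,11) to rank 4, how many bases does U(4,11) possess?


Truncating U(5,11) to rank 4 gives U(4,11).
Bases of U(4,11) are all 4-element subsets of 11 elements.
Number of bases = (11 choose 4) = 330.

330


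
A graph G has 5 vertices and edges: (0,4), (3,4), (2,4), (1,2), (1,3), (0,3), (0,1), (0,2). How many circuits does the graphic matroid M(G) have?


A circuit in a graphic matroid = edge set of a simple cycle.
G has 5 vertices and 8 edges.
Enumerating all minimal edge subsets forming cycles...
Total circuits found: 13.

13


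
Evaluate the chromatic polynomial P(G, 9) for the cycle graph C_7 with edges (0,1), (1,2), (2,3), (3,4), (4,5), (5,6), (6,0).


P(C_7, k) = (k-1)^7 + (-1)^7*(k-1).
P(9) = (8)^7 - 8
= 2097152 - 8 = 2097144.

2097144


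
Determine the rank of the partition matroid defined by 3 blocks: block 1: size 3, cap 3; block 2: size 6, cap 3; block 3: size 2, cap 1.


Rank of a partition matroid = sum of min(|Si|, ci) for each block.
= min(3,3) + min(6,3) + min(2,1)
= 3 + 3 + 1
= 7.

7


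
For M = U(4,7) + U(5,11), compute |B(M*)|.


(M1+M2)* = M1* + M2*.
M1* = U(3,7), bases: C(7,3) = 35.
M2* = U(6,11), bases: C(11,6) = 462.
|B(M*)| = 35 * 462 = 16170.

16170


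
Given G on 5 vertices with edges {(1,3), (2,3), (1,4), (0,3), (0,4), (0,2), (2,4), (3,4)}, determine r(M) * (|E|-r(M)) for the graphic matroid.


r(M) = |V| - c = 5 - 1 = 4.
nullity = |E| - r(M) = 8 - 4 = 4.
Product = 4 * 4 = 16.

16


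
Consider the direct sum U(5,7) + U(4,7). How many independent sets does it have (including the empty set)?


For a direct sum, |I(M1+M2)| = |I(M1)| * |I(M2)|.
|I(U(5,7))| = sum C(7,k) for k=0..5 = 120.
|I(U(4,7))| = sum C(7,k) for k=0..4 = 99.
Total = 120 * 99 = 11880.

11880


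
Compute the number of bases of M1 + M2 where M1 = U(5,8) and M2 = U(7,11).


Bases of a direct sum M1 + M2: |B| = |B(M1)| * |B(M2)|.
|B(U(5,8))| = C(8,5) = 56.
|B(U(7,11))| = C(11,7) = 330.
Total bases = 56 * 330 = 18480.

18480


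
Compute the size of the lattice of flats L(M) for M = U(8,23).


Flats of U(8,23): every subset of size < 8 is a flat, plus E itself.
Count = C(23,0) + C(23,1) + C(23,2) + C(23,3) + C(23,4) + C(23,5) + C(23,6) + C(23,7) + 1
     = 1 + 23 + 253 + 1771 + 8855 + 33649 + 100947 + 245157 + 1
     = 390657.

390657


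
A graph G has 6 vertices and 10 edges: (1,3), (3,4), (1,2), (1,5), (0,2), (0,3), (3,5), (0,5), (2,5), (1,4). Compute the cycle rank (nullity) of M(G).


Cycle rank (nullity) = |E| - r(M) = |E| - (|V| - c).
|E| = 10, |V| = 6, c = 1.
Nullity = 10 - (6 - 1) = 10 - 5 = 5.

5


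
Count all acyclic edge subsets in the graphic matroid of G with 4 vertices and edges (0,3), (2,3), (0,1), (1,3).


An independent set in a graphic matroid is an acyclic edge subset.
G has 4 vertices and 4 edges.
Enumerate all 2^4 = 16 subsets, checking for acyclicity.
Total independent sets = 14.

14


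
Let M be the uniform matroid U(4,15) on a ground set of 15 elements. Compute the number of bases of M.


Bases of U(4,15) are all 4-element subsets of the 15-element ground set.
Number of bases = C(15,4).
C(15,4) = (15 * 14 * 13 * 12) / (1 * 2 * 3 * 4) = 1365.

1365


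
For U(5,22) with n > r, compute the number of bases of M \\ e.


Deleting e from U(5,22) gives U(5,21) since n > r.
Bases of U(5,21) = (21 choose 5) = 20349.

20349


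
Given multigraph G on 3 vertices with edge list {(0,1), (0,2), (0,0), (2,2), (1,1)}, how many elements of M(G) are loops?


In a graphic matroid, a loop is a self-loop edge (u,u) with rank 0.
Examining all 5 edges for self-loops...
Self-loops found: (0,0), (2,2), (1,1)
Number of loops = 3.

3


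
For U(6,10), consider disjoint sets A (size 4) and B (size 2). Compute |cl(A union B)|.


|A union B| = 4 + 2 = 6 (disjoint).
In U(6,10), cl(S) = S if |S| < 6, else cl(S) = E.
Since 6 >= 6, cl(A union B) = E.
|cl(A union B)| = 10.

10


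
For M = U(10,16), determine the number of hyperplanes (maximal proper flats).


Hyperplanes of U(10,16) are flats of rank 9.
In a uniform matroid, these are exactly the (9)-element subsets.
Count = C(16,9) = 16! / (9! * 7!) = 11440.

11440


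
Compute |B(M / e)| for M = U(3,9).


Contracting e from U(3,9) gives U(2,8).
Bases of U(2,8) = (8 choose 2) = 28.

28


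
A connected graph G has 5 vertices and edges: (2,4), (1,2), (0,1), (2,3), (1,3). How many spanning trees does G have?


By Kirchhoff's matrix tree theorem, the number of spanning trees equals
the determinant of any cofactor of the Laplacian matrix L.
G has 5 vertices and 5 edges.
Computing the (4 x 4) cofactor determinant gives 3.

3


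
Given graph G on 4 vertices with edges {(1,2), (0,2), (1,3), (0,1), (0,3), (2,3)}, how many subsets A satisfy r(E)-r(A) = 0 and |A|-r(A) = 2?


R(x,y) = sum over A in 2^E of x^(r(E)-r(A)) * y^(|A|-r(A)).
G has 4 vertices, 6 edges. r(E) = 3.
Enumerate all 2^6 = 64 subsets.
Count subsets with r(E)-r(A)=0 and |A|-r(A)=2: 6.

6


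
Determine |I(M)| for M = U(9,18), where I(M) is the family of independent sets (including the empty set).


Independent sets of U(9,18) are all subsets of size <= 9.
Count = C(18,0) + C(18,1) + C(18,2) + C(18,3) + C(18,4) + C(18,5) + C(18,6) + C(18,7) + C(18,8) + C(18,9)
     = 1 + 18 + 153 + 816 + 3060 + 8568 + 18564 + 31824 + 43758 + 48620
     = 155382.

155382


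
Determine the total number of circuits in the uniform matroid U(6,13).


In U(6,13), circuits are the (7)-element subsets.
Any set of 7 elements is dependent, and removing any one element gives
an independent set of size 6, so it is a minimal dependent set.
Number of circuits = C(13,7) = 13! / (7! * 6!) = 1716.

1716


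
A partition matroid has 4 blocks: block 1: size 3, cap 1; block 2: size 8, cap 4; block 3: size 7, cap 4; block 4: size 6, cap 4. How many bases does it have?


A basis picks exactly ci elements from block i.
Number of bases = product of C(|Si|, ci).
= C(3,1) * C(8,4) * C(7,4) * C(6,4)
= 3 * 70 * 35 * 15
= 110250.

110250


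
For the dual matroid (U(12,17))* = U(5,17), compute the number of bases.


The dual of U(r,n) is U(n-r, n) = U(5,17).
Bases of U(5,17) are all (5)-element subsets.
|B(M*)| = C(17,5) = 17! / (5! * 12!) = 6188.

6188


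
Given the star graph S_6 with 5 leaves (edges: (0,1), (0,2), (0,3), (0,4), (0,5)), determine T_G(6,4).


A star on 6 vertices is a tree with 5 edges.
T(x,y) = x^(5) for any tree.
T(6,4) = 6^5 = 7776.

7776


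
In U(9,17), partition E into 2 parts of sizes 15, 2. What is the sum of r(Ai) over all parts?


r(Ai) = min(|Ai|, 9) for each part.
Sum = min(15,9) + min(2,9)
    = 9 + 2
    = 11.

11


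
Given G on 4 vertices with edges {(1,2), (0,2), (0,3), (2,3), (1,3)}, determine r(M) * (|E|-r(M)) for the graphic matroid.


r(M) = |V| - c = 4 - 1 = 3.
nullity = |E| - r(M) = 5 - 3 = 2.
Product = 3 * 2 = 6.

6


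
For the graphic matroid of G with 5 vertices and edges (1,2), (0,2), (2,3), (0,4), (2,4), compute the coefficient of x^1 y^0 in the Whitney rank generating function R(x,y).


R(x,y) = sum over A in 2^E of x^(r(E)-r(A)) * y^(|A|-r(A)).
G has 5 vertices, 5 edges. r(E) = 4.
Enumerate all 2^5 = 32 subsets.
Count subsets with r(E)-r(A)=1 and |A|-r(A)=0: 9.

9


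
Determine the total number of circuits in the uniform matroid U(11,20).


In U(11,20), circuits are the (12)-element subsets.
Any set of 12 elements is dependent, and removing any one element gives
an independent set of size 11, so it is a minimal dependent set.
Number of circuits = (20 choose 12) = 125970.

125970


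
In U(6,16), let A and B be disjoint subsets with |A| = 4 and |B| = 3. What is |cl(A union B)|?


|A union B| = 4 + 3 = 7 (disjoint).
In U(6,16), cl(S) = S if |S| < 6, else cl(S) = E.
Since 7 >= 6, cl(A union B) = E.
|cl(A union B)| = 16.

16


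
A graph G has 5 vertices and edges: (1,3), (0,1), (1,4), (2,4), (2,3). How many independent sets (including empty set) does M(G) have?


An independent set in a graphic matroid is an acyclic edge subset.
G has 5 vertices and 5 edges.
Enumerate all 2^5 = 32 subsets, checking for acyclicity.
Total independent sets = 30.

30


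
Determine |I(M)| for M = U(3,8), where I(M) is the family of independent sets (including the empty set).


Independent sets of U(3,8) are all subsets of size <= 3.
Count = (8 choose 0) + (8 choose 1) + (8 choose 2) + (8 choose 3)
     = 1 + 8 + 28 + 56
     = 93.

93


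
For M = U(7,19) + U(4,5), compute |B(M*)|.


(M1+M2)* = M1* + M2*.
M1* = U(12,19), bases: C(19,12) = 50388.
M2* = U(1,5), bases: C(5,1) = 5.
|B(M*)| = 50388 * 5 = 251940.

251940


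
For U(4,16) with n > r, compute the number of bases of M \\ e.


Deleting e from U(4,16) gives U(4,15) since n > r.
Bases of U(4,15) = (15 choose 4) = 1365.

1365


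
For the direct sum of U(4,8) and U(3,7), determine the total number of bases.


Bases of a direct sum M1 + M2: |B| = |B(M1)| * |B(M2)|.
|B(U(4,8))| = C(8,4) = 70.
|B(U(3,7))| = C(7,3) = 35.
Total bases = 70 * 35 = 2450.

2450


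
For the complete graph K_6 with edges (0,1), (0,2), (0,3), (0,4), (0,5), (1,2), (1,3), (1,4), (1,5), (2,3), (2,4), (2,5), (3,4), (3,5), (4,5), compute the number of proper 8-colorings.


P(K_6, k) = k(k-1)(k-2)...(k-5).
P(8) = (8) * (7) * (6) * (5) * (4) * (3) = 20160.

20160


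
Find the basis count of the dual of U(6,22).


The dual of U(r,n) is U(n-r, n) = U(16,22).
Bases of U(16,22) are all (16)-element subsets.
|B(M*)| = C(22,16) = 22! / (16! * 6!) = 74613.

74613


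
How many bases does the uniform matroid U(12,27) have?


Bases of U(12,27) are all 12-element subsets of the 27-element ground set.
Number of bases = C(27,12).
C(27,12) = 27! / (12! * 15!) = 17383860.

17383860


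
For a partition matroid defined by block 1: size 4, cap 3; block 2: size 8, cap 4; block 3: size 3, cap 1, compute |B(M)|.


A basis picks exactly ci elements from block i.
Number of bases = product of C(|Si|, ci).
= C(4,3) * C(8,4) * C(3,1)
= 4 * 70 * 3
= 840.

840


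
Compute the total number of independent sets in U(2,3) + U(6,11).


For a direct sum, |I(M1+M2)| = |I(M1)| * |I(M2)|.
|I(U(2,3))| = sum C(3,k) for k=0..2 = 7.
|I(U(6,11))| = sum C(11,k) for k=0..6 = 1486.
Total = 7 * 1486 = 10402.

10402


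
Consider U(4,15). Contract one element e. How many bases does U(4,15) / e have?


Contracting e from U(4,15) gives U(3,14).
Bases of U(3,14) = C(14,3) = 14! / (3! * 11!) = 364.

364


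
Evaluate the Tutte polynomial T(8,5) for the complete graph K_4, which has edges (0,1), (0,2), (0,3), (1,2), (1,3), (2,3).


T(K_4; x,y) = x^3 + 3x^2 + 4xy + 2x + y^3 + 3y^2 + 2y.
Substituting x=8, y=5:
= 512 + 192 + 160 + 16 + 125 + 75 + 10
= 1090.

1090


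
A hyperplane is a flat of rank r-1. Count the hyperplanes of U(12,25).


Hyperplanes of U(12,25) are flats of rank 11.
In a uniform matroid, these are exactly the (11)-element subsets.
Count = C(25,11) = 4457400.

4457400


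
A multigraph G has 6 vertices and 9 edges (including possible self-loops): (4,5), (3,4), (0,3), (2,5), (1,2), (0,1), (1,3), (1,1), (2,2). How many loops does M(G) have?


In a graphic matroid, a loop is a self-loop edge (u,u) with rank 0.
Examining all 9 edges for self-loops...
Self-loops found: (1,1), (2,2)
Number of loops = 2.

2


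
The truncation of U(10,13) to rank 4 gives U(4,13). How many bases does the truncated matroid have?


Truncating U(10,13) to rank 4 gives U(4,13).
Bases of U(4,13) are all 4-element subsets of 13 elements.
Number of bases = C(13,4) = (13 * 12 * 11 * 10) / (1 * 2 * 3 * 4) = 715.

715


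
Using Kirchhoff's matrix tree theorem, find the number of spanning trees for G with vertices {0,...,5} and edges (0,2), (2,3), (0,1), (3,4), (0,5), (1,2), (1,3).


By Kirchhoff's matrix tree theorem, the number of spanning trees equals
the determinant of any cofactor of the Laplacian matrix L.
G has 6 vertices and 7 edges.
Computing the (5 x 5) cofactor determinant gives 8.

8


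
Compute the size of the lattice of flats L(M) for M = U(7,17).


Flats of U(7,17): every subset of size < 7 is a flat, plus E itself.
Count = (17 choose 0) + (17 choose 1) + (17 choose 2) + (17 choose 3) + (17 choose 4) + (17 choose 5) + (17 choose 6) + 1
     = 1 + 17 + 136 + 680 + 2380 + 6188 + 12376 + 1
     = 21779.

21779


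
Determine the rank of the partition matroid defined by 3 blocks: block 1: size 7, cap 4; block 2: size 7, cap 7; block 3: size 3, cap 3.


Rank of a partition matroid = sum of min(|Si|, ci) for each block.
= min(7,4) + min(7,7) + min(3,3)
= 4 + 7 + 3
= 14.

14


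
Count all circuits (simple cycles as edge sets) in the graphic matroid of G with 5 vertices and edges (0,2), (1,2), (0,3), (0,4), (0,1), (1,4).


A circuit in a graphic matroid = edge set of a simple cycle.
G has 5 vertices and 6 edges.
Enumerating all minimal edge subsets forming cycles...
Total circuits found: 3.

3


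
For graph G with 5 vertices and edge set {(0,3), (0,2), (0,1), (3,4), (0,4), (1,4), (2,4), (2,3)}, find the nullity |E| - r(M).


Cycle rank (nullity) = |E| - r(M) = |E| - (|V| - c).
|E| = 8, |V| = 5, c = 1.
Nullity = 8 - (5 - 1) = 8 - 4 = 4.

4


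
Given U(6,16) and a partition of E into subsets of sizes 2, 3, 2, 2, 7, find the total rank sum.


r(Ai) = min(|Ai|, 6) for each part.
Sum = min(2,6) + min(3,6) + min(2,6) + min(2,6) + min(7,6)
    = 2 + 3 + 2 + 2 + 6
    = 15.

15


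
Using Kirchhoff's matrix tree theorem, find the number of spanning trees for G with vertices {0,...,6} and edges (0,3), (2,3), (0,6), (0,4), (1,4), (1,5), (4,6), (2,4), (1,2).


By Kirchhoff's matrix tree theorem, the number of spanning trees equals
the determinant of any cofactor of the Laplacian matrix L.
G has 7 vertices and 9 edges.
Computing the (6 x 6) cofactor determinant gives 30.

30


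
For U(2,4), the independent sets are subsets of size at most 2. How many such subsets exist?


Independent sets of U(2,4) are all subsets of size <= 2.
Count = (4 choose 0) + (4 choose 1) + (4 choose 2)
     = 1 + 4 + 6
     = 11.

11


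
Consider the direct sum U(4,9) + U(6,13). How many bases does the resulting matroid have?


Bases of a direct sum M1 + M2: |B| = |B(M1)| * |B(M2)|.
|B(U(4,9))| = C(9,4) = 126.
|B(U(6,13))| = C(13,6) = 1716.
Total bases = 126 * 1716 = 216216.

216216


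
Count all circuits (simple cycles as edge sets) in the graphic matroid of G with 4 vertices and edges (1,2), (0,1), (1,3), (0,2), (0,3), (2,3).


A circuit in a graphic matroid = edge set of a simple cycle.
G has 4 vertices and 6 edges.
Enumerating all minimal edge subsets forming cycles...
Total circuits found: 7.

7


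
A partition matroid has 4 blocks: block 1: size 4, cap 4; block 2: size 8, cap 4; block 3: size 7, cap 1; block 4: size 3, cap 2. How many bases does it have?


A basis picks exactly ci elements from block i.
Number of bases = product of C(|Si|, ci).
= C(4,4) * C(8,4) * C(7,1) * C(3,2)
= 1 * 70 * 7 * 3
= 1470.

1470


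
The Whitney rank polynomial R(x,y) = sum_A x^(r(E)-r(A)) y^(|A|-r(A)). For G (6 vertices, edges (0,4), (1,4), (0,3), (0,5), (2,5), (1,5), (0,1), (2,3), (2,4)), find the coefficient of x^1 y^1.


R(x,y) = sum over A in 2^E of x^(r(E)-r(A)) * y^(|A|-r(A)).
G has 6 vertices, 9 edges. r(E) = 5.
Enumerate all 2^9 = 512 subsets.
Count subsets with r(E)-r(A)=1 and |A|-r(A)=1: 56.

56


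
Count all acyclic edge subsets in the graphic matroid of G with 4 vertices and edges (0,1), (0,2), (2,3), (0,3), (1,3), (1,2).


An independent set in a graphic matroid is an acyclic edge subset.
G has 4 vertices and 6 edges.
Enumerate all 2^6 = 64 subsets, checking for acyclicity.
Total independent sets = 38.

38


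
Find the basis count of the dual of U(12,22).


The dual of U(r,n) is U(n-r, n) = U(10,22).
Bases of U(10,22) are all (10)-element subsets.
|B(M*)| = C(22,10) = 646646.

646646


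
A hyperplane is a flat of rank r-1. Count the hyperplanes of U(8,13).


Hyperplanes of U(8,13) are flats of rank 7.
In a uniform matroid, these are exactly the (7)-element subsets.
Count = C(13,7) = 1716.

1716


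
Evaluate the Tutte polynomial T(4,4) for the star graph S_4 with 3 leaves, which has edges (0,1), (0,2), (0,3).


A star on 4 vertices is a tree with 3 edges.
T(x,y) = x^(3) for any tree.
T(4,4) = 4^3 = 64.

64


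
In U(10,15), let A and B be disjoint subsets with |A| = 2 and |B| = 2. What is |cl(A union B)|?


|A union B| = 2 + 2 = 4 (disjoint).
In U(10,15), cl(S) = S if |S| < 10, else cl(S) = E.
Since 4 < 10, cl(A union B) = A union B.
|cl(A union B)| = 4.

4


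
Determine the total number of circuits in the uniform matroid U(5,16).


In U(5,16), circuits are the (6)-element subsets.
Any set of 6 elements is dependent, and removing any one element gives
an independent set of size 5, so it is a minimal dependent set.
Number of circuits = C(16,6) = 16! / (6! * 10!) = 8008.

8008


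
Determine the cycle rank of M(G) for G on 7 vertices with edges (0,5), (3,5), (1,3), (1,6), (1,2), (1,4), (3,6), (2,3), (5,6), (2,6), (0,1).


Cycle rank (nullity) = |E| - r(M) = |E| - (|V| - c).
|E| = 11, |V| = 7, c = 1.
Nullity = 11 - (7 - 1) = 11 - 6 = 5.

5


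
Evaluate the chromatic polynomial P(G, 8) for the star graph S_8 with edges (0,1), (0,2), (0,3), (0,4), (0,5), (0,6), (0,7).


P(tree, k) = k * (k-1)^(7) for any tree on 8 vertices.
P(8) = 8 * 7^7 = 8 * 823543 = 6588344.

6588344


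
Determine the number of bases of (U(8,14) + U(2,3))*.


(M1+M2)* = M1* + M2*.
M1* = U(6,14), bases: C(14,6) = 3003.
M2* = U(1,3), bases: C(3,1) = 3.
|B(M*)| = 3003 * 3 = 9009.

9009


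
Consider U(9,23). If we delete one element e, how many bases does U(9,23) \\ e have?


Deleting e from U(9,23) gives U(9,22) since n > r.
Bases of U(9,22) = C(22,9) = 22! / (9! * 13!) = 497420.

497420


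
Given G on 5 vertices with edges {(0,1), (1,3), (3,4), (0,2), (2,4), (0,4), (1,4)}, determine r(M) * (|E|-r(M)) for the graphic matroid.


r(M) = |V| - c = 5 - 1 = 4.
nullity = |E| - r(M) = 7 - 4 = 3.
Product = 4 * 3 = 12.

12


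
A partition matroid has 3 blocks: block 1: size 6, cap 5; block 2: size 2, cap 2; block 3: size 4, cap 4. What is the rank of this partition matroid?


Rank of a partition matroid = sum of min(|Si|, ci) for each block.
= min(6,5) + min(2,2) + min(4,4)
= 5 + 2 + 4
= 11.

11


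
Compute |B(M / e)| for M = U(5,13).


Contracting e from U(5,13) gives U(4,12).
Bases of U(4,12) = (12 choose 4) = 495.

495


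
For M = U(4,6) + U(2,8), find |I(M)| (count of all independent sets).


For a direct sum, |I(M1+M2)| = |I(M1)| * |I(M2)|.
|I(U(4,6))| = sum C(6,k) for k=0..4 = 57.
|I(U(2,8))| = sum C(8,k) for k=0..2 = 37.
Total = 57 * 37 = 2109.

2109


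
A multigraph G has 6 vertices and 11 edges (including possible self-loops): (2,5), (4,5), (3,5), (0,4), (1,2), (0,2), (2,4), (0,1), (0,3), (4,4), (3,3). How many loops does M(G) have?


In a graphic matroid, a loop is a self-loop edge (u,u) with rank 0.
Examining all 11 edges for self-loops...
Self-loops found: (4,4), (3,3)
Number of loops = 2.

2


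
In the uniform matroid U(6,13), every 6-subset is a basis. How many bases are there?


Bases of U(6,13) are all 6-element subsets of the 13-element ground set.
Number of bases = C(13,6).
C(13,6) = 1716.

1716


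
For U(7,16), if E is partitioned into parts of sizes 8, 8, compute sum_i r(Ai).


r(Ai) = min(|Ai|, 7) for each part.
Sum = min(8,7) + min(8,7)
    = 7 + 7
    = 14.

14


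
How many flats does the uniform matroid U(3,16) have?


Flats of U(3,16): every subset of size < 3 is a flat, plus E itself.
Count = C(16,0) + C(16,1) + C(16,2) + 1
     = 1 + 16 + 120 + 1
     = 138.

138


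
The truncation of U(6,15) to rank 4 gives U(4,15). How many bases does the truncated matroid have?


Truncating U(6,15) to rank 4 gives U(4,15).
Bases of U(4,15) are all 4-element subsets of 15 elements.
Number of bases = C(15,4) = (15 * 14 * 13 * 12) / (1 * 2 * 3 * 4) = 1365.

1365


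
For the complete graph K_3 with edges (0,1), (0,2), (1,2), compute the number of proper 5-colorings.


P(K_3, k) = k(k-1)(k-2)...(k-2).
P(5) = (5) * (4) * (3) = 60.

60


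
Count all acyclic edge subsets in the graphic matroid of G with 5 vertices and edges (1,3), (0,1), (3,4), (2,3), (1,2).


An independent set in a graphic matroid is an acyclic edge subset.
G has 5 vertices and 5 edges.
Enumerate all 2^5 = 32 subsets, checking for acyclicity.
Total independent sets = 28.

28


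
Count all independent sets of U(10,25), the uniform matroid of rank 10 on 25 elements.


Independent sets of U(10,25) are all subsets of size <= 10.
Count = C(25,0) + C(25,1) + C(25,2) + C(25,3) + C(25,4) + C(25,5) + C(25,6) + C(25,7) + C(25,8) + C(25,9) + C(25,10)
     = 1 + 25 + 300 + 2300 + 12650 + 53130 + 177100 + 480700 + 1081575 + 2042975 + 3268760
     = 7119516.

7119516


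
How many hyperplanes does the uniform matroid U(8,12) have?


Hyperplanes of U(8,12) are flats of rank 7.
In a uniform matroid, these are exactly the (7)-element subsets.
Count = C(12,7) = 12! / (7! * 5!) = 792.

792


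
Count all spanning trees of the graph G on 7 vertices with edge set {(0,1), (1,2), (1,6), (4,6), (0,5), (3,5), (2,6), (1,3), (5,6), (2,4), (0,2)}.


By Kirchhoff's matrix tree theorem, the number of spanning trees equals
the determinant of any cofactor of the Laplacian matrix L.
G has 7 vertices and 11 edges.
Computing the (6 x 6) cofactor determinant gives 175.

175


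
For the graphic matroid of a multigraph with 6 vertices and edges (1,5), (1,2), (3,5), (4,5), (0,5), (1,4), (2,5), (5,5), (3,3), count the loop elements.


In a graphic matroid, a loop is a self-loop edge (u,u) with rank 0.
Examining all 9 edges for self-loops...
Self-loops found: (5,5), (3,3)
Number of loops = 2.

2


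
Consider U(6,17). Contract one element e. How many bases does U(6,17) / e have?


Contracting e from U(6,17) gives U(5,16).
Bases of U(5,16) = C(16,5) = 16! / (5! * 11!) = 4368.

4368


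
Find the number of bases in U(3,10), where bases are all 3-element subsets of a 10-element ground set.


Bases of U(3,10) are all 3-element subsets of the 10-element ground set.
Number of bases = C(10,3).
(10 choose 3) = 120.

120


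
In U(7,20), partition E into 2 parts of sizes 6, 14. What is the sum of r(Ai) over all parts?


r(Ai) = min(|Ai|, 7) for each part.
Sum = min(6,7) + min(14,7)
    = 6 + 7
    = 13.

13


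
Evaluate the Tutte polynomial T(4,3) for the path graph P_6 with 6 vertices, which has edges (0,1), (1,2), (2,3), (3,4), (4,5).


A path on 6 vertices is a tree with 5 edges.
T(x,y) = x^(5) for any tree.
T(4,3) = 4^5 = 1024.

1024


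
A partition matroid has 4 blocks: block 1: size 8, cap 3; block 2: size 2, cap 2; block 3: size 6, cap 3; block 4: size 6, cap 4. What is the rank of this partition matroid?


Rank of a partition matroid = sum of min(|Si|, ci) for each block.
= min(8,3) + min(2,2) + min(6,3) + min(6,4)
= 3 + 2 + 3 + 4
= 12.

12


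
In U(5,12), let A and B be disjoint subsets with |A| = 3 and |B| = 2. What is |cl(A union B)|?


|A union B| = 3 + 2 = 5 (disjoint).
In U(5,12), cl(S) = S if |S| < 5, else cl(S) = E.
Since 5 >= 5, cl(A union B) = E.
|cl(A union B)| = 12.

12


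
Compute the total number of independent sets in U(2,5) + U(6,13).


For a direct sum, |I(M1+M2)| = |I(M1)| * |I(M2)|.
|I(U(2,5))| = sum C(5,k) for k=0..2 = 16.
|I(U(6,13))| = sum C(13,k) for k=0..6 = 4096.
Total = 16 * 4096 = 65536.

65536


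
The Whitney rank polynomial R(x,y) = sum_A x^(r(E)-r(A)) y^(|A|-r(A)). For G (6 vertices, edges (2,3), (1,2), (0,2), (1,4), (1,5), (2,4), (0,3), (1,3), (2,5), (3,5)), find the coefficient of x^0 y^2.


R(x,y) = sum over A in 2^E of x^(r(E)-r(A)) * y^(|A|-r(A)).
G has 6 vertices, 10 edges. r(E) = 5.
Enumerate all 2^10 = 1024 subsets.
Count subsets with r(E)-r(A)=0 and |A|-r(A)=2: 103.

103


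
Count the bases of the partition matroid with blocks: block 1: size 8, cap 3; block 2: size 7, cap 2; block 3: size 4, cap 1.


A basis picks exactly ci elements from block i.
Number of bases = product of C(|Si|, ci).
= C(8,3) * C(7,2) * C(4,1)
= 56 * 21 * 4
= 4704.

4704


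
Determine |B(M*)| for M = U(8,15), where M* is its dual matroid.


The dual of U(r,n) is U(n-r, n) = U(7,15).
Bases of U(7,15) are all (7)-element subsets.
|B(M*)| = (15 choose 7) = 6435.

6435


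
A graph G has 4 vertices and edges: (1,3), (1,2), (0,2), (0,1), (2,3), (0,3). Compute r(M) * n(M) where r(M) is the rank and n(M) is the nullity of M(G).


r(M) = |V| - c = 4 - 1 = 3.
nullity = |E| - r(M) = 6 - 3 = 3.
Product = 3 * 3 = 9.

9


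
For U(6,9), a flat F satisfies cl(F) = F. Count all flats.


Flats of U(6,9): every subset of size < 6 is a flat, plus E itself.
Count = C(9,0) + C(9,1) + C(9,2) + C(9,3) + C(9,4) + C(9,5) + 1
     = 1 + 9 + 36 + 84 + 126 + 126 + 1
     = 383.

383


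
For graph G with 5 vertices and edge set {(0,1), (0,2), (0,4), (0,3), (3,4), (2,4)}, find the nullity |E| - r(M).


Cycle rank (nullity) = |E| - r(M) = |E| - (|V| - c).
|E| = 6, |V| = 5, c = 1.
Nullity = 6 - (5 - 1) = 6 - 4 = 2.

2


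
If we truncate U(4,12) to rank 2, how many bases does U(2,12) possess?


Truncating U(4,12) to rank 2 gives U(2,12).
Bases of U(2,12) are all 2-element subsets of 12 elements.
Number of bases = C(12,2) = (12 * 11) / (1 * 2) = 66.

66


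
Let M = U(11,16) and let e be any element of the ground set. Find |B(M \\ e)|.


Deleting e from U(11,16) gives U(11,15) since n > r.
Bases of U(11,15) = (15 choose 11) = 1365.

1365
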